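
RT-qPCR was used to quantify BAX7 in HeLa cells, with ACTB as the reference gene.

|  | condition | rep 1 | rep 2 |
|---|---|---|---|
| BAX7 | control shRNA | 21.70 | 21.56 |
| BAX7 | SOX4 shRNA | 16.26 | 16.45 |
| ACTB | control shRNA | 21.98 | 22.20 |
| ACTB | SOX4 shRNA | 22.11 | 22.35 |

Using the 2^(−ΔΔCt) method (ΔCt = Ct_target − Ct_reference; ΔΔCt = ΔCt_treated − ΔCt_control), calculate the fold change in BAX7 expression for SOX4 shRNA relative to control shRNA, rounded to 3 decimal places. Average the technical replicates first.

Mean Ct: BAX7 control shRNA 21.630; BAX7 SOX4 shRNA 16.355; ACTB control shRNA 22.090; ACTB SOX4 shRNA 22.230
ΔCt(control shRNA) = 21.630 − 22.090 = -0.460
ΔCt(SOX4 shRNA) = 16.355 − 22.230 = -5.875
ΔΔCt = -5.875 − (-0.460) = -5.415
Fold change = 2^(−(-5.415)) = 2^5.415 = 42.6656

42.666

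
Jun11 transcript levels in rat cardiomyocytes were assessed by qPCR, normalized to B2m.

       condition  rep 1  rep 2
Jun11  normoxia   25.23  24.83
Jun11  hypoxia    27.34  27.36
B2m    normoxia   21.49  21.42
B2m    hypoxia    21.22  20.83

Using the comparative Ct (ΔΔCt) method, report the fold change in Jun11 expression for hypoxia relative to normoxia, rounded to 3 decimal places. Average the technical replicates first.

Mean Ct: Jun11 normoxia 25.030; Jun11 hypoxia 27.350; B2m normoxia 21.455; B2m hypoxia 21.025
ΔCt(normoxia) = 25.030 − 21.455 = 3.575
ΔCt(hypoxia) = 27.350 − 21.025 = 6.325
ΔΔCt = 6.325 − 3.575 = 2.750
Fold change = 2^(−2.750) = 0.1487

0.149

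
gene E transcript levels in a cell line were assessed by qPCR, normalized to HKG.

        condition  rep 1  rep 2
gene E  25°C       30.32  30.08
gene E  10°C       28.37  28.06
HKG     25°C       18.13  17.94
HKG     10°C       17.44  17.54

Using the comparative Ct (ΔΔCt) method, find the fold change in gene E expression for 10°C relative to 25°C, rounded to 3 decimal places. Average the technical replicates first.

2.713

Mean Ct: gene E 25°C 30.200; gene E 10°C 28.215; HKG 25°C 18.035; HKG 10°C 17.490
ΔCt(25°C) = 30.200 − 18.035 = 12.165
ΔCt(10°C) = 28.215 − 17.490 = 10.725
ΔΔCt = 10.725 − 12.165 = -1.440
Fold change = 2^(−(-1.440)) = 2^1.440 = 2.7132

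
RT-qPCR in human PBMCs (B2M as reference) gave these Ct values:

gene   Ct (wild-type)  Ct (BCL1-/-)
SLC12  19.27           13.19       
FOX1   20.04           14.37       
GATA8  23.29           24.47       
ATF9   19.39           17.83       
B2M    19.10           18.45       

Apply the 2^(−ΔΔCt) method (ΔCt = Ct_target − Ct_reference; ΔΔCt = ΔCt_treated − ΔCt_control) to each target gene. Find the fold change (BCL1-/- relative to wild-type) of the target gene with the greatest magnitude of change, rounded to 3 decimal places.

43.111

SLC12: ΔΔCt = (13.19−18.45) − (19.27−19.10) = -5.26 − 0.17 = -5.43; fold change = 2^5.43 = 43.111
FOX1: ΔΔCt = (14.37−18.45) − (20.04−19.10) = -4.08 − 0.94 = -5.02; fold change = 2^5.02 = 32.447
GATA8: ΔΔCt = (24.47−18.45) − (23.29−19.10) = 6.02 − 4.19 = 1.83; fold change = 2^-1.83 = 0.281
ATF9: ΔΔCt = (17.83−18.45) − (19.39−19.10) = -0.62 − 0.29 = -0.91; fold change = 2^0.91 = 1.879
SLC12 has the largest |ΔΔCt| = 5.43.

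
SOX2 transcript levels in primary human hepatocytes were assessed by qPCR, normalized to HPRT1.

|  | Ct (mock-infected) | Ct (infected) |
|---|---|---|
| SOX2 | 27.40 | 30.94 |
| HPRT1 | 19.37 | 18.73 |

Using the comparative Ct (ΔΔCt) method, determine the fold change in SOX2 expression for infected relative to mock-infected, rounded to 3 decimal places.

ΔCt(mock-infected) = 27.400 − 19.370 = 8.030
ΔCt(infected) = 30.940 − 18.730 = 12.210
ΔΔCt = 12.210 − 8.030 = 4.180
Fold change = 2^(−4.180) = 0.0552

0.055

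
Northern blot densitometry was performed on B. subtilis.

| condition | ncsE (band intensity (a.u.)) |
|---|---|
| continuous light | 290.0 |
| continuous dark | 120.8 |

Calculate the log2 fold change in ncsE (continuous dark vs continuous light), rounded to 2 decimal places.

-1.26

Fold change = 120.8 / 290.0 = 0.4166
log2(0.4166) = -1.263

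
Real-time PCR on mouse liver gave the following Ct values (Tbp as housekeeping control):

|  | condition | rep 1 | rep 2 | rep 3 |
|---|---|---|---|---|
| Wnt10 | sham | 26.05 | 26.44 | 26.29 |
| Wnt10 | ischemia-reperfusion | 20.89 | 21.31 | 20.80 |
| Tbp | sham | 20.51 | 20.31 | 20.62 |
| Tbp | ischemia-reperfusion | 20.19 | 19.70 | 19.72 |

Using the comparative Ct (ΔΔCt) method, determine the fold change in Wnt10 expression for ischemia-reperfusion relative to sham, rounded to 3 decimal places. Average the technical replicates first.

Mean Ct: Wnt10 sham 26.260; Wnt10 ischemia-reperfusion 21.000; Tbp sham 20.480; Tbp ischemia-reperfusion 19.870
ΔCt(sham) = 26.260 − 20.480 = 5.780
ΔCt(ischemia-reperfusion) = 21.000 − 19.870 = 1.130
ΔΔCt = 1.130 − 5.780 = -4.650
Fold change = 2^(−(-4.650)) = 2^4.650 = 25.1067

25.107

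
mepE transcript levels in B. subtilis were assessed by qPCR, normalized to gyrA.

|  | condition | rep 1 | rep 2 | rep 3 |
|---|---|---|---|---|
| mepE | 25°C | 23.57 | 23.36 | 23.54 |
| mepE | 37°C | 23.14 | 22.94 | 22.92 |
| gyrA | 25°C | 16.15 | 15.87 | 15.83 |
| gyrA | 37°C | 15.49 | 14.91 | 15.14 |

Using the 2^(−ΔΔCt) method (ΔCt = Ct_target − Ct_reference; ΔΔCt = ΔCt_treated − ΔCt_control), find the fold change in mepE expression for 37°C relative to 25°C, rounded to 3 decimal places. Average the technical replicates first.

Mean Ct: mepE 25°C 23.490; mepE 37°C 23.000; gyrA 25°C 15.950; gyrA 37°C 15.180
ΔCt(25°C) = 23.490 − 15.950 = 7.540
ΔCt(37°C) = 23.000 − 15.180 = 7.820
ΔΔCt = 7.820 − 7.540 = 0.280
Fold change = 2^(−0.280) = 0.8236

0.824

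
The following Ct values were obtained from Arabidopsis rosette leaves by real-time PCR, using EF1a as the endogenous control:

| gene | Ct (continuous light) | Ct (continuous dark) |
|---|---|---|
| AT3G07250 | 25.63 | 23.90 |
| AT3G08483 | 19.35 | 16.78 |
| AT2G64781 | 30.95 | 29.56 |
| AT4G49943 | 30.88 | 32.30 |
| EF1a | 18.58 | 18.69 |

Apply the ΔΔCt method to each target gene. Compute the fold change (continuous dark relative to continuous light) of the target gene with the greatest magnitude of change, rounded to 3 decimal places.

6.409

AT3G07250: ΔΔCt = (23.90−18.69) − (25.63−18.58) = 5.21 − 7.05 = -1.84; fold change = 2^1.84 = 3.580
AT3G08483: ΔΔCt = (16.78−18.69) − (19.35−18.58) = -1.91 − 0.77 = -2.68; fold change = 2^2.68 = 6.409
AT2G64781: ΔΔCt = (29.56−18.69) − (30.95−18.58) = 10.87 − 12.37 = -1.50; fold change = 2^1.50 = 2.828
AT4G49943: ΔΔCt = (32.30−18.69) − (30.88−18.58) = 13.61 − 12.30 = 1.31; fold change = 2^-1.31 = 0.403
AT3G08483 has the largest |ΔΔCt| = 2.68.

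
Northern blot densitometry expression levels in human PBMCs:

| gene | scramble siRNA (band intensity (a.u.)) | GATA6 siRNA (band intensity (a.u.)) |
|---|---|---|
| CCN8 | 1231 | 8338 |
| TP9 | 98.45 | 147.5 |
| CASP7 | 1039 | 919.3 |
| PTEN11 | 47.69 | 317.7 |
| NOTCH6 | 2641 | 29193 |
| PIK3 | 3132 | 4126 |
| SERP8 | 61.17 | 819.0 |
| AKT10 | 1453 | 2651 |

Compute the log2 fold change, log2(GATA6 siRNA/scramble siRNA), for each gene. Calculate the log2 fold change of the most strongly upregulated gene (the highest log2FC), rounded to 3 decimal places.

3.743

log2(8338/1231) = 2.760  (CCN8)
log2(147.5/98.45) = 0.583  (TP9)
log2(919.3/1039) = -0.177  (CASP7)
log2(317.7/47.69) = 2.736  (PTEN11)
log2(29193/2641) = 3.466  (NOTCH6)
log2(4126/3132) = 0.398  (PIK3)
log2(819.0/61.17) = 3.743  (SERP8)
log2(2651/1453) = 0.868  (AKT10)
SERP8 is most strongly upregulated.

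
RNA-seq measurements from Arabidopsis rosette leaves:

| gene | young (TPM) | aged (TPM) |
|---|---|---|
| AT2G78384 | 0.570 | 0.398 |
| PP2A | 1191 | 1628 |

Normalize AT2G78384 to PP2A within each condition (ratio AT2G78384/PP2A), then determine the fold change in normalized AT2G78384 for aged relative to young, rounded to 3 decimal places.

0.511

AT2G78384/PP2A (young) = 0.570 / 1191 = 0.00047859
AT2G78384/PP2A (aged) = 0.398 / 1628 = 0.00024447
Fold change = 0.00024447 / 0.00047859 = 0.5108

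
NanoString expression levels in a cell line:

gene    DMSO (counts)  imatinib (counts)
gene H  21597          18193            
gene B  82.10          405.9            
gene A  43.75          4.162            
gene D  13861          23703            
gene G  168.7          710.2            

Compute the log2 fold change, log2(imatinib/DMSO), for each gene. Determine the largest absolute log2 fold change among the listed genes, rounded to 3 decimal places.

log2(18193/21597) = -0.247  (gene H)
log2(405.9/82.10) = 2.306  (gene B)
log2(4.162/43.75) = -3.394  (gene A)
log2(23703/13861) = 0.774  (gene D)
log2(710.2/168.7) = 2.074  (gene G)
The largest magnitude belongs to gene A.

3.394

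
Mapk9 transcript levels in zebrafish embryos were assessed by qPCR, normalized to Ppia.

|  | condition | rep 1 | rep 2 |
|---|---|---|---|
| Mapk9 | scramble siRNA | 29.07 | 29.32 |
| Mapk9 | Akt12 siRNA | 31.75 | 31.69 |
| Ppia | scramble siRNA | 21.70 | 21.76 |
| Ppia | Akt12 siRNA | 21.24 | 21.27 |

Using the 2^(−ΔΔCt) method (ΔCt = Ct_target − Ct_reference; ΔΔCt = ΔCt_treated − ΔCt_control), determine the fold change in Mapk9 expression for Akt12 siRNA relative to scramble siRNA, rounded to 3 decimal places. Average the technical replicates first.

Mean Ct: Mapk9 scramble siRNA 29.195; Mapk9 Akt12 siRNA 31.720; Ppia scramble siRNA 21.730; Ppia Akt12 siRNA 21.255
ΔCt(scramble siRNA) = 29.195 − 21.730 = 7.465
ΔCt(Akt12 siRNA) = 31.720 − 21.255 = 10.465
ΔΔCt = 10.465 − 7.465 = 3.000
Fold change = 2^(−3.000) = 0.1250

0.125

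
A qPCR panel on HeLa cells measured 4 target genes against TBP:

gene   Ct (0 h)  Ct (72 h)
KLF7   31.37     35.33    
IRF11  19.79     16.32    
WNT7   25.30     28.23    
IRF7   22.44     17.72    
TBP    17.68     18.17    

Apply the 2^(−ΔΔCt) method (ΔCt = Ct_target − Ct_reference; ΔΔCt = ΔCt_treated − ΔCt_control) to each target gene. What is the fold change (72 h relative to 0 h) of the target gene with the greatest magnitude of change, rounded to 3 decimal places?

37.014

KLF7: ΔΔCt = (35.33−18.17) − (31.37−17.68) = 17.16 − 13.69 = 3.47; fold change = 2^-3.47 = 0.090
IRF11: ΔΔCt = (16.32−18.17) − (19.79−17.68) = -1.85 − 2.11 = -3.96; fold change = 2^3.96 = 15.562
WNT7: ΔΔCt = (28.23−18.17) − (25.30−17.68) = 10.06 − 7.62 = 2.44; fold change = 2^-2.44 = 0.184
IRF7: ΔΔCt = (17.72−18.17) − (22.44−17.68) = -0.45 − 4.76 = -5.21; fold change = 2^5.21 = 37.014
IRF7 has the largest |ΔΔCt| = 5.21.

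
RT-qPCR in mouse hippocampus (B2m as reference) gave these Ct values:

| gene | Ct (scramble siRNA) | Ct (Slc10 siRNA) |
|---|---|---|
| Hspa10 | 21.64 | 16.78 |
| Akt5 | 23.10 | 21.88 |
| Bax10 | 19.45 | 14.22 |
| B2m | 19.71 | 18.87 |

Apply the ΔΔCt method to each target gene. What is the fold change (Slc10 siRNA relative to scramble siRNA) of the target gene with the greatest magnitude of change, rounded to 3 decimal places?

Hspa10: ΔΔCt = (16.78−18.87) − (21.64−19.71) = -2.09 − 1.93 = -4.02; fold change = 2^4.02 = 16.223
Akt5: ΔΔCt = (21.88−18.87) − (23.10−19.71) = 3.01 − 3.39 = -0.38; fold change = 2^0.38 = 1.301
Bax10: ΔΔCt = (14.22−18.87) − (19.45−19.71) = -4.65 − (-0.26) = -4.39; fold change = 2^4.39 = 20.966
Bax10 has the largest |ΔΔCt| = 4.39.

20.966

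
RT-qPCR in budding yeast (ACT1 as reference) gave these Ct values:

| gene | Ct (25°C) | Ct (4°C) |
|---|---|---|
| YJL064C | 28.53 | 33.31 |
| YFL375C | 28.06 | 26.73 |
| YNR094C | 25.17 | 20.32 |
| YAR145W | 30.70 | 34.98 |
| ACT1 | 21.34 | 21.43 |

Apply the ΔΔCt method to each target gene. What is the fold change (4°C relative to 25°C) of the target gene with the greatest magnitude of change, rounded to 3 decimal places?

YJL064C: ΔΔCt = (33.31−21.43) − (28.53−21.34) = 11.88 − 7.19 = 4.69; fold change = 2^-4.69 = 0.039
YFL375C: ΔΔCt = (26.73−21.43) − (28.06−21.34) = 5.30 − 6.72 = -1.42; fold change = 2^1.42 = 2.676
YNR094C: ΔΔCt = (20.32−21.43) − (25.17−21.34) = -1.11 − 3.83 = -4.94; fold change = 2^4.94 = 30.696
YAR145W: ΔΔCt = (34.98−21.43) − (30.70−21.34) = 13.55 − 9.36 = 4.19; fold change = 2^-4.19 = 0.055
YNR094C has the largest |ΔΔCt| = 4.94.

30.696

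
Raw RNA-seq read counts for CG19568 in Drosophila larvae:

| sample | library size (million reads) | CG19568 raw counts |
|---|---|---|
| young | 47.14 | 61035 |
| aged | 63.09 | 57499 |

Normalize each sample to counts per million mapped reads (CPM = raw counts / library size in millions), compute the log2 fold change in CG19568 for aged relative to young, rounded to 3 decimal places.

CPM(young) = 61035 / 47.14 = 1294.7603
CPM(aged) = 57499 / 63.09 = 911.3806
Fold change = 911.3806 / 1294.7603 = 0.70390
log2(0.70390) = -0.5066

-0.507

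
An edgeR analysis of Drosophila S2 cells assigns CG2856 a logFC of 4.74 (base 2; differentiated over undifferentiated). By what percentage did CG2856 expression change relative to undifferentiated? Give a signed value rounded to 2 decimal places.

Fold change = 2^(4.74) = 26.7228
Percent change = (FC − 1) × 100% = (26.7228 − 1) × 100 = 2572.28%

2572.28%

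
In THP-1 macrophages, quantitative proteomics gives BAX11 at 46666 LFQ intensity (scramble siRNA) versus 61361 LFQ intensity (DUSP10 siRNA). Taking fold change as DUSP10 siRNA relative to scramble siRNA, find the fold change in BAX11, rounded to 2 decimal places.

1.31

Fold change = 61361 / 46666 = 1.315
BAX11 is upregulated.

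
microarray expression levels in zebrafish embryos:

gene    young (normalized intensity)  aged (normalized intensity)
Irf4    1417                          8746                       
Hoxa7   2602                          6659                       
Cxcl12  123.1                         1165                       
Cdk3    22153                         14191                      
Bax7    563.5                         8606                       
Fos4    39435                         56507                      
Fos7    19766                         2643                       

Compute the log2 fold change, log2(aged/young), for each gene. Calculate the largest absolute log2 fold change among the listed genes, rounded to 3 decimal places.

3.933

log2(8746/1417) = 2.626  (Irf4)
log2(6659/2602) = 1.356  (Hoxa7)
log2(1165/123.1) = 3.242  (Cxcl12)
log2(14191/22153) = -0.643  (Cdk3)
log2(8606/563.5) = 3.933  (Bax7)
log2(56507/39435) = 0.519  (Fos4)
log2(2643/19766) = -2.903  (Fos7)
The largest magnitude belongs to Bax7.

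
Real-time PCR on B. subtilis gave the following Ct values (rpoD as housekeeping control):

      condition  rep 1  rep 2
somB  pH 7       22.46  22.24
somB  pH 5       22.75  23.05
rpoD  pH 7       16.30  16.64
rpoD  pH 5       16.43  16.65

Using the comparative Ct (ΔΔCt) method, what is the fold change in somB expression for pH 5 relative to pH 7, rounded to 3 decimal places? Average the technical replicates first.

0.717

Mean Ct: somB pH 7 22.350; somB pH 5 22.900; rpoD pH 7 16.470; rpoD pH 5 16.540
ΔCt(pH 7) = 22.350 − 16.470 = 5.880
ΔCt(pH 5) = 22.900 − 16.540 = 6.360
ΔΔCt = 6.360 − 5.880 = 0.480
Fold change = 2^(−0.480) = 0.7170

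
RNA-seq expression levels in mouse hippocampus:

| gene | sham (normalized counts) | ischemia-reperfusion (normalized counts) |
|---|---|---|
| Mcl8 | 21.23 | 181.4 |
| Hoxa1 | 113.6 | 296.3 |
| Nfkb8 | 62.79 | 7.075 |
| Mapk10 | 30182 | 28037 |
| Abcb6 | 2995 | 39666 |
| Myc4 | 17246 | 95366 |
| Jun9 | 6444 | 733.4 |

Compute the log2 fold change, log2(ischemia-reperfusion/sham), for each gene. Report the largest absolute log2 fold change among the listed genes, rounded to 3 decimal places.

log2(181.4/21.23) = 3.095  (Mcl8)
log2(296.3/113.6) = 1.383  (Hoxa1)
log2(7.075/62.79) = -3.150  (Nfkb8)
log2(28037/30182) = -0.106  (Mapk10)
log2(39666/2995) = 3.727  (Abcb6)
log2(95366/17246) = 2.467  (Myc4)
log2(733.4/6444) = -3.135  (Jun9)
The largest magnitude belongs to Abcb6.

3.727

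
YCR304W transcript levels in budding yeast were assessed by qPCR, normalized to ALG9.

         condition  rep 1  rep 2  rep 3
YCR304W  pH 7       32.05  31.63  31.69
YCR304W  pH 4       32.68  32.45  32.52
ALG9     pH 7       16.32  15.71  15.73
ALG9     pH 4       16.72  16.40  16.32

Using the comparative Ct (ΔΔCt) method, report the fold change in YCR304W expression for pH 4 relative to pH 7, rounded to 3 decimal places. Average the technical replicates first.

Mean Ct: YCR304W pH 7 31.790; YCR304W pH 4 32.550; ALG9 pH 7 15.920; ALG9 pH 4 16.480
ΔCt(pH 7) = 31.790 − 15.920 = 15.870
ΔCt(pH 4) = 32.550 − 16.480 = 16.070
ΔΔCt = 16.070 − 15.870 = 0.200
Fold change = 2^(−0.200) = 0.8706

0.871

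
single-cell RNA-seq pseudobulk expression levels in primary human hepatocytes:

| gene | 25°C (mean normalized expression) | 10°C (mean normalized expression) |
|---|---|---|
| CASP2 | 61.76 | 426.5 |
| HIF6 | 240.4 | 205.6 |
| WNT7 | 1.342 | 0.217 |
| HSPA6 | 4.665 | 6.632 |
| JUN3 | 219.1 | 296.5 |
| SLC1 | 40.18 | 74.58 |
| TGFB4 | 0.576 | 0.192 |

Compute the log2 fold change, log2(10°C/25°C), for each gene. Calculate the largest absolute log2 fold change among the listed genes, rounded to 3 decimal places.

2.788

log2(426.5/61.76) = 2.788  (CASP2)
log2(205.6/240.4) = -0.226  (HIF6)
log2(0.217/1.342) = -2.629  (WNT7)
log2(6.632/4.665) = 0.508  (HSPA6)
log2(296.5/219.1) = 0.436  (JUN3)
log2(74.58/40.18) = 0.892  (SLC1)
log2(0.192/0.576) = -1.585  (TGFB4)
The largest magnitude belongs to CASP2.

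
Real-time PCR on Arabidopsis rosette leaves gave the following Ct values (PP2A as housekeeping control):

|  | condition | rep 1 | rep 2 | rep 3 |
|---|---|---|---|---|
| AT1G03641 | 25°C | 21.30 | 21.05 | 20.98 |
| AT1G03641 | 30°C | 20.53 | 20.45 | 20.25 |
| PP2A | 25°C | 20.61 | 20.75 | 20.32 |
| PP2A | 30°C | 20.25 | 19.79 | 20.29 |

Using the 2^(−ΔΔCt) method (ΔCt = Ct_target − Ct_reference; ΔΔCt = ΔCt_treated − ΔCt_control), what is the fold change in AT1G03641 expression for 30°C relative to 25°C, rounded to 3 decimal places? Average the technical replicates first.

Mean Ct: AT1G03641 25°C 21.110; AT1G03641 30°C 20.410; PP2A 25°C 20.560; PP2A 30°C 20.110
ΔCt(25°C) = 21.110 − 20.560 = 0.550
ΔCt(30°C) = 20.410 − 20.110 = 0.300
ΔΔCt = 0.300 − 0.550 = -0.250
Fold change = 2^(−(-0.250)) = 2^0.250 = 1.1892

1.189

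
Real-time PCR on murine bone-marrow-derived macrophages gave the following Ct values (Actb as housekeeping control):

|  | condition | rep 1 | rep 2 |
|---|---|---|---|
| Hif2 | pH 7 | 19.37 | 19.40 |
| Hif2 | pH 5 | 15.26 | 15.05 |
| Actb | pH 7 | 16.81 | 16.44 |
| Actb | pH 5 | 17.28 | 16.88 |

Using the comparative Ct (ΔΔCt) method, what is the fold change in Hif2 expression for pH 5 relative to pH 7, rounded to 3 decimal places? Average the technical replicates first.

25.723

Mean Ct: Hif2 pH 7 19.385; Hif2 pH 5 15.155; Actb pH 7 16.625; Actb pH 5 17.080
ΔCt(pH 7) = 19.385 − 16.625 = 2.760
ΔCt(pH 5) = 15.155 − 17.080 = -1.925
ΔΔCt = -1.925 − 2.760 = -4.685
Fold change = 2^(−(-4.685)) = 2^4.685 = 25.7232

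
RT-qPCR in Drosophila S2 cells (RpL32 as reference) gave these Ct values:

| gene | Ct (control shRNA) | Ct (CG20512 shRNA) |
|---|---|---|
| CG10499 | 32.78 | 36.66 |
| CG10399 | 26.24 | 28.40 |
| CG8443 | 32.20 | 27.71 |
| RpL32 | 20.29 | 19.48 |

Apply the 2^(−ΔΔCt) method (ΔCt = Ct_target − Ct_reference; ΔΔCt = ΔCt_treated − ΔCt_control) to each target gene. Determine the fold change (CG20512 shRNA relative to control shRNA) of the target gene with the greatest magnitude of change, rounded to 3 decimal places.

0.039

CG10499: ΔΔCt = (36.66−19.48) − (32.78−20.29) = 17.18 − 12.49 = 4.69; fold change = 2^-4.69 = 0.039
CG10399: ΔΔCt = (28.40−19.48) − (26.24−20.29) = 8.92 − 5.95 = 2.97; fold change = 2^-2.97 = 0.128
CG8443: ΔΔCt = (27.71−19.48) − (32.20−20.29) = 8.23 − 11.91 = -3.68; fold change = 2^3.68 = 12.817
CG10499 has the largest |ΔΔCt| = 4.69.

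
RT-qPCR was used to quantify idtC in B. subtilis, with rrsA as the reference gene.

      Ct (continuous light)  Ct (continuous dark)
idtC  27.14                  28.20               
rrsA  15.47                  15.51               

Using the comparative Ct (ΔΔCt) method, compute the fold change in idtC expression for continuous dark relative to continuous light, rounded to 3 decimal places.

ΔCt(continuous light) = 27.140 − 15.470 = 11.670
ΔCt(continuous dark) = 28.200 − 15.510 = 12.690
ΔΔCt = 12.690 − 11.670 = 1.020
Fold change = 2^(−1.020) = 0.4931

0.493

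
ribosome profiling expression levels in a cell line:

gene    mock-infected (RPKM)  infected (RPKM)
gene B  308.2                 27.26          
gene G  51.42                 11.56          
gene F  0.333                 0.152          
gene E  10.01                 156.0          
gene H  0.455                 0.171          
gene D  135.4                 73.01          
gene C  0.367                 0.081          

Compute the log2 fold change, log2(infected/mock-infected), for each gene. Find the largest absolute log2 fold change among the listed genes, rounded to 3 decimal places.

3.962

log2(27.26/308.2) = -3.499  (gene B)
log2(11.56/51.42) = -2.153  (gene G)
log2(0.152/0.333) = -1.131  (gene F)
log2(156.0/10.01) = 3.962  (gene E)
log2(0.171/0.455) = -1.412  (gene H)
log2(73.01/135.4) = -0.891  (gene D)
log2(0.081/0.367) = -2.180  (gene C)
The largest magnitude belongs to gene E.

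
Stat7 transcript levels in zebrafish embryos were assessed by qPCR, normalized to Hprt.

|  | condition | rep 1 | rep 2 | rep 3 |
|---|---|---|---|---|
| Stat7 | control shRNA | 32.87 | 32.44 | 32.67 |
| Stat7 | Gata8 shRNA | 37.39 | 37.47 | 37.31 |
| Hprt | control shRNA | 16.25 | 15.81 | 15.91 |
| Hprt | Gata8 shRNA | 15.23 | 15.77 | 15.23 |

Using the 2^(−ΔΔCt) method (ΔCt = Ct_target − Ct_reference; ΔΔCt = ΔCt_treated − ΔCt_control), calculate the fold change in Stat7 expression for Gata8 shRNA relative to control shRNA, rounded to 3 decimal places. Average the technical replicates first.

Mean Ct: Stat7 control shRNA 32.660; Stat7 Gata8 shRNA 37.390; Hprt control shRNA 15.990; Hprt Gata8 shRNA 15.410
ΔCt(control shRNA) = 32.660 − 15.990 = 16.670
ΔCt(Gata8 shRNA) = 37.390 − 15.410 = 21.980
ΔΔCt = 21.980 − 16.670 = 5.310
Fold change = 2^(−5.310) = 0.0252

0.025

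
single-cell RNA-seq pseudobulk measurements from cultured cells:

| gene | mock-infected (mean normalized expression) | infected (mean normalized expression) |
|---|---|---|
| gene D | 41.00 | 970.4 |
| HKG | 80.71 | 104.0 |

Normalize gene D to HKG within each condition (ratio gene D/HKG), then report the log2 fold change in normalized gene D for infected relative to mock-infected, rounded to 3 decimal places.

4.199

gene D/HKG (mock-infected) = 41.00 / 80.71 = 0.50799
gene D/HKG (infected) = 970.4 / 104.0 = 9.3308
Fold change = 9.3308 / 0.50799 = 18.3680
log2(18.3680) = 4.1991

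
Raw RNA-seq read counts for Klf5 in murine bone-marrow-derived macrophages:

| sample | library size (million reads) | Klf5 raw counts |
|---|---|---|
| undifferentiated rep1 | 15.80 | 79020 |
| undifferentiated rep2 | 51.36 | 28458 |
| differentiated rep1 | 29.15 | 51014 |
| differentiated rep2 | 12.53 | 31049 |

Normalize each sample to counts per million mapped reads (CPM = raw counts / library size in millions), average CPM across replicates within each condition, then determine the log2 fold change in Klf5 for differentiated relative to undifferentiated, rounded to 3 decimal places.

-0.394

CPM(undifferentiated rep1) = 79020 / 15.80 = 5001.2658
CPM(undifferentiated rep2) = 28458 / 51.36 = 554.0888
CPM(differentiated rep1) = 51014 / 29.15 = 1750.0515
CPM(differentiated rep2) = 31049 / 12.53 = 2477.9729
mean CPM(undifferentiated) = 2777.6773; mean CPM(differentiated) = 2114.0122
Fold change = 2114.0122 / 2777.6773 = 0.76107
log2(0.76107) = -0.3939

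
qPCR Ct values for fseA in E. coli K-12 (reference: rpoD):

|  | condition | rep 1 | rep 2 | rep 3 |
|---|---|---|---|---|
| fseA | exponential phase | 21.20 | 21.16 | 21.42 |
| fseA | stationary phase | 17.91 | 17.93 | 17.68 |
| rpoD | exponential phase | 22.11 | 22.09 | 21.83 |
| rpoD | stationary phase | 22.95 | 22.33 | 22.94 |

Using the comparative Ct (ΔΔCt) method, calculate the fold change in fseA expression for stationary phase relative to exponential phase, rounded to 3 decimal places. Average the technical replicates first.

Mean Ct: fseA exponential phase 21.260; fseA stationary phase 17.840; rpoD exponential phase 22.010; rpoD stationary phase 22.740
ΔCt(exponential phase) = 21.260 − 22.010 = -0.750
ΔCt(stationary phase) = 17.840 − 22.740 = -4.900
ΔΔCt = -4.900 − (-0.750) = -4.150
Fold change = 2^(−(-4.150)) = 2^4.150 = 17.7531

17.753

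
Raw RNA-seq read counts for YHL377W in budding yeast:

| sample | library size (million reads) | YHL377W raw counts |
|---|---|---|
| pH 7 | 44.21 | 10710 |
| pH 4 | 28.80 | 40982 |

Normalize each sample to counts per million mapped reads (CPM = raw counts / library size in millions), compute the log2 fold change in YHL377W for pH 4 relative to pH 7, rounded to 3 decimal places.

CPM(pH 7) = 10710 / 44.21 = 242.2529
CPM(pH 4) = 40982 / 28.80 = 1422.9861
Fold change = 1422.9861 / 242.2529 = 5.87397
log2(5.87397) = 2.5543

2.554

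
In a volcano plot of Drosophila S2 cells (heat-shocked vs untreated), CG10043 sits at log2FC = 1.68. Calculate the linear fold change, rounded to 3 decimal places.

3.204

Fold change = 2^(1.68) = 3.2043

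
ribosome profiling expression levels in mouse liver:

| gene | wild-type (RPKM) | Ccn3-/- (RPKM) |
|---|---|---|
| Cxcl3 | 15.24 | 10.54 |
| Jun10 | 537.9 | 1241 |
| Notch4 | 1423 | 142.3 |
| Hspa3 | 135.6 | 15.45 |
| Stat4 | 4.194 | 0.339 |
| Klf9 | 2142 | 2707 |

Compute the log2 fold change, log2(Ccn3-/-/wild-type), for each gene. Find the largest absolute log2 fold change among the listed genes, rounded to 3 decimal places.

3.629

log2(10.54/15.24) = -0.532  (Cxcl3)
log2(1241/537.9) = 1.206  (Jun10)
log2(142.3/1423) = -3.322  (Notch4)
log2(15.45/135.6) = -3.134  (Hspa3)
log2(0.339/4.194) = -3.629  (Stat4)
log2(2707/2142) = 0.338  (Klf9)
The largest magnitude belongs to Stat4.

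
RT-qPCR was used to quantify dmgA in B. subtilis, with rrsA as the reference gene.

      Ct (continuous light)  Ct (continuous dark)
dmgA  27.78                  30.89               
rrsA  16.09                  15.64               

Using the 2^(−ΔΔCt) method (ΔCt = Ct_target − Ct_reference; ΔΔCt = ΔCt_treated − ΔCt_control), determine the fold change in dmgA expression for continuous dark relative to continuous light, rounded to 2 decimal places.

ΔCt(continuous light) = 27.780 − 16.090 = 11.690
ΔCt(continuous dark) = 30.890 − 15.640 = 15.250
ΔΔCt = 15.250 − 11.690 = 3.560
Fold change = 2^(−3.560) = 0.085

0.08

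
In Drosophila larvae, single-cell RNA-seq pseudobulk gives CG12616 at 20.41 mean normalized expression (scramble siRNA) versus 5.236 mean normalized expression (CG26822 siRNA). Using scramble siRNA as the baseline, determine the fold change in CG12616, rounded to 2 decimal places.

Fold change = 5.236 / 20.41 = 0.257
CG12616 is downregulated.

0.26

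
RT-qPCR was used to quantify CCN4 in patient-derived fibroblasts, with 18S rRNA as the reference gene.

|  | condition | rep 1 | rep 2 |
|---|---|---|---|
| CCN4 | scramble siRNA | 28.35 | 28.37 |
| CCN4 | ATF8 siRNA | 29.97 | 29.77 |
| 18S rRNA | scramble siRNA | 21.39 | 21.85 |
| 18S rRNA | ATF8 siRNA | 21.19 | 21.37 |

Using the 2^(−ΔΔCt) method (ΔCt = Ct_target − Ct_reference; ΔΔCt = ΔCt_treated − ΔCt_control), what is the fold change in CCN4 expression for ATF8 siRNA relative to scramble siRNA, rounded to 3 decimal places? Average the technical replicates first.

Mean Ct: CCN4 scramble siRNA 28.360; CCN4 ATF8 siRNA 29.870; 18S rRNA scramble siRNA 21.620; 18S rRNA ATF8 siRNA 21.280
ΔCt(scramble siRNA) = 28.360 − 21.620 = 6.740
ΔCt(ATF8 siRNA) = 29.870 − 21.280 = 8.590
ΔΔCt = 8.590 − 6.740 = 1.850
Fold change = 2^(−1.850) = 0.2774

0.277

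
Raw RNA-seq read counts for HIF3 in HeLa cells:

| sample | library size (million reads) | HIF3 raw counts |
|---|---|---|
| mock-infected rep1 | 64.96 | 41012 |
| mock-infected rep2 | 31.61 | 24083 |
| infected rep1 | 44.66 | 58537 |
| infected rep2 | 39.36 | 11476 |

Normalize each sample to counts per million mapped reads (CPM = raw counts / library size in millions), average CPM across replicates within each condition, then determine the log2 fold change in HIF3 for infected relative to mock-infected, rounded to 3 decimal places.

0.202

CPM(mock-infected rep1) = 41012 / 64.96 = 631.3424
CPM(mock-infected rep2) = 24083 / 31.61 = 761.8792
CPM(infected rep1) = 58537 / 44.66 = 1310.7255
CPM(infected rep2) = 11476 / 39.36 = 291.5650
mean CPM(mock-infected) = 696.6108; mean CPM(infected) = 801.1453
Fold change = 801.1453 / 696.6108 = 1.15006
log2(1.15006) = 0.2017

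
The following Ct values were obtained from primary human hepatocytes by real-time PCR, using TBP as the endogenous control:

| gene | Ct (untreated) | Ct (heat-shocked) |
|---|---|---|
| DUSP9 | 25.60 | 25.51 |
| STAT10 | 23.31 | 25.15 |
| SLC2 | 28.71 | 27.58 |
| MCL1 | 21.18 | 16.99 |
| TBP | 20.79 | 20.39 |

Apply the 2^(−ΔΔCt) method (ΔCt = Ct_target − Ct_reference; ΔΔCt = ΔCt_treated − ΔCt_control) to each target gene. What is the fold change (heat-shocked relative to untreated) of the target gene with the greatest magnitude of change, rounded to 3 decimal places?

DUSP9: ΔΔCt = (25.51−20.39) − (25.60−20.79) = 5.12 − 4.81 = 0.31; fold change = 2^-0.31 = 0.807
STAT10: ΔΔCt = (25.15−20.39) − (23.31−20.79) = 4.76 − 2.52 = 2.24; fold change = 2^-2.24 = 0.212
SLC2: ΔΔCt = (27.58−20.39) − (28.71−20.79) = 7.19 − 7.92 = -0.73; fold change = 2^0.73 = 1.659
MCL1: ΔΔCt = (16.99−20.39) − (21.18−20.79) = -3.40 − 0.39 = -3.79; fold change = 2^3.79 = 13.833
MCL1 has the largest |ΔΔCt| = 3.79.

13.833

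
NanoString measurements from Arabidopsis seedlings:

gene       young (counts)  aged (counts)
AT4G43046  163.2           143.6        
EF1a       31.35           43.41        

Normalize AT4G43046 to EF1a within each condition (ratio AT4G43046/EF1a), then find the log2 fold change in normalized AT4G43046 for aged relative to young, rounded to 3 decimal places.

-0.654

AT4G43046/EF1a (young) = 163.2 / 31.35 = 5.2057
AT4G43046/EF1a (aged) = 143.6 / 43.41 = 3.308
Fold change = 3.308 / 5.2057 = 0.6355
log2(0.6355) = -0.6541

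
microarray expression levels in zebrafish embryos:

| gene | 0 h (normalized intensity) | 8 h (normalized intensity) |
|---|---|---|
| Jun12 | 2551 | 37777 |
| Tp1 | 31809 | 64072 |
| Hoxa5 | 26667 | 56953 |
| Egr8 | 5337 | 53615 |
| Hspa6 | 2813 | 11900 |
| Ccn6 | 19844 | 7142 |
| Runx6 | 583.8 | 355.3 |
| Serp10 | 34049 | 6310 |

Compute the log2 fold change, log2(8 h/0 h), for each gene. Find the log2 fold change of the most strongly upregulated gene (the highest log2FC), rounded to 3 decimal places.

3.888

log2(37777/2551) = 3.888  (Jun12)
log2(64072/31809) = 1.010  (Tp1)
log2(56953/26667) = 1.095  (Hoxa5)
log2(53615/5337) = 3.329  (Egr8)
log2(11900/2813) = 2.081  (Hspa6)
log2(7142/19844) = -1.474  (Ccn6)
log2(355.3/583.8) = -0.716  (Runx6)
log2(6310/34049) = -2.432  (Serp10)
Jun12 is most strongly upregulated.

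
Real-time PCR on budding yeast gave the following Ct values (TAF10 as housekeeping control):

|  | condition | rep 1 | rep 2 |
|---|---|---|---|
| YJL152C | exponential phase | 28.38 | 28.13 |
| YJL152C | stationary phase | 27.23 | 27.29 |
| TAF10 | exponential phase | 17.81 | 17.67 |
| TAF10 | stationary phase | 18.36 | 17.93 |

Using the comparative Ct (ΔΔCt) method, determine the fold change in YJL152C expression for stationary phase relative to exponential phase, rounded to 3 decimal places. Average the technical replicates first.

Mean Ct: YJL152C exponential phase 28.255; YJL152C stationary phase 27.260; TAF10 exponential phase 17.740; TAF10 stationary phase 18.145
ΔCt(exponential phase) = 28.255 − 17.740 = 10.515
ΔCt(stationary phase) = 27.260 − 18.145 = 9.115
ΔΔCt = 9.115 − 10.515 = -1.400
Fold change = 2^(−(-1.400)) = 2^1.400 = 2.6390

2.639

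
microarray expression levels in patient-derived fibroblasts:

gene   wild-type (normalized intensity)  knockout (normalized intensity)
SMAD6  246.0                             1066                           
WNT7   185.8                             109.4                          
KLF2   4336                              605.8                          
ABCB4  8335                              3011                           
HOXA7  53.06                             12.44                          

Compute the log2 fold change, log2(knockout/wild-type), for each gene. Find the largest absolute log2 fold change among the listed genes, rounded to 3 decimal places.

log2(1066/246.0) = 2.115  (SMAD6)
log2(109.4/185.8) = -0.764  (WNT7)
log2(605.8/4336) = -2.839  (KLF2)
log2(3011/8335) = -1.469  (ABCB4)
log2(12.44/53.06) = -2.093  (HOXA7)
The largest magnitude belongs to KLF2.

2.839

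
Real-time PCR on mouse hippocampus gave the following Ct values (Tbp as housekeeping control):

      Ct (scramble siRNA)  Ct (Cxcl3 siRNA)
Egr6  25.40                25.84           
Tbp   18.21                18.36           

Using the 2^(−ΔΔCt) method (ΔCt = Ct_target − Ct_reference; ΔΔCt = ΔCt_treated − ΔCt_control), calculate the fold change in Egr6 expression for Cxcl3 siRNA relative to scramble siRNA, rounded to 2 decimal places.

0.82

ΔCt(scramble siRNA) = 25.400 − 18.210 = 7.190
ΔCt(Cxcl3 siRNA) = 25.840 − 18.360 = 7.480
ΔΔCt = 7.480 − 7.190 = 0.290
Fold change = 2^(−0.290) = 0.818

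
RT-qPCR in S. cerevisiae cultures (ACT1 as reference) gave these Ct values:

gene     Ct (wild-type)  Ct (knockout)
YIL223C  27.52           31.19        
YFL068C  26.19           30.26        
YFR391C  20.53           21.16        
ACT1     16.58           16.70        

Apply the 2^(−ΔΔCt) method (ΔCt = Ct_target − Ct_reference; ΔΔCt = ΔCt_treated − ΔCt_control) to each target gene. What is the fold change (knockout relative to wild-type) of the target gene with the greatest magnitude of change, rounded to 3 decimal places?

YIL223C: ΔΔCt = (31.19−16.70) − (27.52−16.58) = 14.49 − 10.94 = 3.55; fold change = 2^-3.55 = 0.085
YFL068C: ΔΔCt = (30.26−16.70) − (26.19−16.58) = 13.56 − 9.61 = 3.95; fold change = 2^-3.95 = 0.065
YFR391C: ΔΔCt = (21.16−16.70) − (20.53−16.58) = 4.46 − 3.95 = 0.51; fold change = 2^-0.51 = 0.702
YFL068C has the largest |ΔΔCt| = 3.95.

0.065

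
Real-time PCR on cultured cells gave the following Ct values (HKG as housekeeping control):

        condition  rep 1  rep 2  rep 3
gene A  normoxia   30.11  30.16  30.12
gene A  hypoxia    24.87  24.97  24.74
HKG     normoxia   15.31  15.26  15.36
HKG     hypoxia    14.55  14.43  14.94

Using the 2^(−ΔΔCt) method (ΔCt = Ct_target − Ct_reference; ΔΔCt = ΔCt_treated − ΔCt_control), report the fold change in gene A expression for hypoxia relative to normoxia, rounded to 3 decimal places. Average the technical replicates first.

24.251

Mean Ct: gene A normoxia 30.130; gene A hypoxia 24.860; HKG normoxia 15.310; HKG hypoxia 14.640
ΔCt(normoxia) = 30.130 − 15.310 = 14.820
ΔCt(hypoxia) = 24.860 − 14.640 = 10.220
ΔΔCt = 10.220 − 14.820 = -4.600
Fold change = 2^(−(-4.600)) = 2^4.600 = 24.2515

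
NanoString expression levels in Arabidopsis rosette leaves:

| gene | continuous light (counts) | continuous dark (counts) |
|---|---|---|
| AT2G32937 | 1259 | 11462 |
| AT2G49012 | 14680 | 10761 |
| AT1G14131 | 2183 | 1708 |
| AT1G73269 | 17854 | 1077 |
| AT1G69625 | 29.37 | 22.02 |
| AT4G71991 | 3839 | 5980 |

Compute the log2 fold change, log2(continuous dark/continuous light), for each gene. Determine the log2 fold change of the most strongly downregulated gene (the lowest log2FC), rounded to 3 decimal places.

-4.051

log2(11462/1259) = 3.187  (AT2G32937)
log2(10761/14680) = -0.448  (AT2G49012)
log2(1708/2183) = -0.354  (AT1G14131)
log2(1077/17854) = -4.051  (AT1G73269)
log2(22.02/29.37) = -0.416  (AT1G69625)
log2(5980/3839) = 0.639  (AT4G71991)
AT1G73269 is most strongly downregulated.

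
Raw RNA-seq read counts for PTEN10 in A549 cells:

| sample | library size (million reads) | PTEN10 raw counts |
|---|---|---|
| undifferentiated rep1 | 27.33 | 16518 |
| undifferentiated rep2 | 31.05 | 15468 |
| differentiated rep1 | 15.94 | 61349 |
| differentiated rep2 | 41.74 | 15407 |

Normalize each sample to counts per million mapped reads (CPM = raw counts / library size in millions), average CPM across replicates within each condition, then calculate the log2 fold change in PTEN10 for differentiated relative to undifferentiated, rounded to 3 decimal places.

CPM(undifferentiated rep1) = 16518 / 27.33 = 604.3908
CPM(undifferentiated rep2) = 15468 / 31.05 = 498.1643
CPM(differentiated rep1) = 61349 / 15.94 = 3848.7453
CPM(differentiated rep2) = 15407 / 41.74 = 369.1184
mean CPM(undifferentiated) = 551.2775; mean CPM(differentiated) = 2108.9318
Fold change = 2108.9318 / 551.2775 = 3.82554
log2(3.82554) = 1.9357

1.936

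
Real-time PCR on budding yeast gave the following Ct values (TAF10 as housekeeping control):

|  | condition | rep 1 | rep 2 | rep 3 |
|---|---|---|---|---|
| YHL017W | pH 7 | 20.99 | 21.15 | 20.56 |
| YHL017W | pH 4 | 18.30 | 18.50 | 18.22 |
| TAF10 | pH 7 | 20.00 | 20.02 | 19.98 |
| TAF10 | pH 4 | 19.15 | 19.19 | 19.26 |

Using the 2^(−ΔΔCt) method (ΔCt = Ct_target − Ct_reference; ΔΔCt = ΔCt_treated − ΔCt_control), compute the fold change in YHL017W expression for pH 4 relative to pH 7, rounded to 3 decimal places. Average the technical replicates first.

Mean Ct: YHL017W pH 7 20.900; YHL017W pH 4 18.340; TAF10 pH 7 20.000; TAF10 pH 4 19.200
ΔCt(pH 7) = 20.900 − 20.000 = 0.900
ΔCt(pH 4) = 18.340 − 19.200 = -0.860
ΔΔCt = -0.860 − 0.900 = -1.760
Fold change = 2^(−(-1.760)) = 2^1.760 = 3.3870

3.387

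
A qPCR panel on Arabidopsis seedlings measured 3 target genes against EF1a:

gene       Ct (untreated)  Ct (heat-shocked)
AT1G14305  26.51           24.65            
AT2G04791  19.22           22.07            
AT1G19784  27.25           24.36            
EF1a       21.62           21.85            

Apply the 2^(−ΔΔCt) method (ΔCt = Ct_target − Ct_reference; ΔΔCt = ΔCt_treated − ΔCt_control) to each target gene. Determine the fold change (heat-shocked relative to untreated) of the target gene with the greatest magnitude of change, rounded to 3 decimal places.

8.694

AT1G14305: ΔΔCt = (24.65−21.85) − (26.51−21.62) = 2.80 − 4.89 = -2.09; fold change = 2^2.09 = 4.257
AT2G04791: ΔΔCt = (22.07−21.85) − (19.22−21.62) = 0.22 − (-2.40) = 2.62; fold change = 2^-2.62 = 0.163
AT1G19784: ΔΔCt = (24.36−21.85) − (27.25−21.62) = 2.51 − 5.63 = -3.12; fold change = 2^3.12 = 8.694
AT1G19784 has the largest |ΔΔCt| = 3.12.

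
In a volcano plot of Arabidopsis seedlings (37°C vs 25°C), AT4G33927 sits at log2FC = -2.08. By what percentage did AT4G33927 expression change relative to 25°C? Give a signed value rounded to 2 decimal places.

-76.35%

Fold change = 2^(-2.08) = 0.2365
Percent change = (FC − 1) × 100% = (0.2365 − 1) × 100 = -76.35%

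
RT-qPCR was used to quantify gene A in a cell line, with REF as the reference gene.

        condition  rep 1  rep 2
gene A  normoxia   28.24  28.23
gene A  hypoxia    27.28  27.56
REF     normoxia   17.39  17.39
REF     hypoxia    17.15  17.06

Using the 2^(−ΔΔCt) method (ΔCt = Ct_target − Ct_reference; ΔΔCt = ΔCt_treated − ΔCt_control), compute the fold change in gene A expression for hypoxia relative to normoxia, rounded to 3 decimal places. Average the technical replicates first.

1.444

Mean Ct: gene A normoxia 28.235; gene A hypoxia 27.420; REF normoxia 17.390; REF hypoxia 17.105
ΔCt(normoxia) = 28.235 − 17.390 = 10.845
ΔCt(hypoxia) = 27.420 − 17.105 = 10.315
ΔΔCt = 10.315 − 10.845 = -0.530
Fold change = 2^(−(-0.530)) = 2^0.530 = 1.4439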